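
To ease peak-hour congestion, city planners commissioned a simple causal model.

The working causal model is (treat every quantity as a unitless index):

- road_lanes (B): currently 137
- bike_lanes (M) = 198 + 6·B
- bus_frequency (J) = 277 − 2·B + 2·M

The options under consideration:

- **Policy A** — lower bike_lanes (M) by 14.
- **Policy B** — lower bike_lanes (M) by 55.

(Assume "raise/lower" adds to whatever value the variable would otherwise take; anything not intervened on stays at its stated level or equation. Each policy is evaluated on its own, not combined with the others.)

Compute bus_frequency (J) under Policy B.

1933

Policy B (M − 55):
  B = 137
  M = 198 + 6·137 (−55 from intervention) = 965
  J = 277 − 2·137 + 2·965 = 1933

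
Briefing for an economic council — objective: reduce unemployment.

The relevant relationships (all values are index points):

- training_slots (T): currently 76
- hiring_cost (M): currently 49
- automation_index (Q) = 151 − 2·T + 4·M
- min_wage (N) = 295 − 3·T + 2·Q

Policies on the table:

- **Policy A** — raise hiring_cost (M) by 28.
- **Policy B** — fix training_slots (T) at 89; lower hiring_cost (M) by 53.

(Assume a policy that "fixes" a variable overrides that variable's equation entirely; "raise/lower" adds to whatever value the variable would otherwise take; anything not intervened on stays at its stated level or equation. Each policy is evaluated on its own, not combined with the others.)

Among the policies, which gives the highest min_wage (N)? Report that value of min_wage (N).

681

Policy A (M + 28):
  T = 76
  M = 49 + 28 = 77
  Q = 151 − 2·76 + 4·77 = 307
  N = 295 − 3·76 + 2·307 = 681
Policy B (T := 89, M − 53):
  T = 89
  M = 49 − 53 = -4
  Q = 151 − 2·89 + 4·(-4) = -43
  N = 295 − 3·89 + 2·(-43) = -58
Comparing — Policy A: N=681, Policy B: N=-58. Highest is 681 (Policy A).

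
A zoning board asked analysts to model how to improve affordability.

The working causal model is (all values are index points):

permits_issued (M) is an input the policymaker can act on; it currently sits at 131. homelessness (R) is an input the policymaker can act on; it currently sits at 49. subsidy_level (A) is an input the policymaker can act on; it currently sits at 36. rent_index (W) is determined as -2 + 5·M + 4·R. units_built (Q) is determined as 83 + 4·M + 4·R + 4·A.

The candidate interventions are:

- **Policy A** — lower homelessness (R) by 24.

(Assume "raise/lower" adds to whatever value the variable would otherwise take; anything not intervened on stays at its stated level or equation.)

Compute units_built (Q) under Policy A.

851

Policy A (R − 24):
  M = 131
  R = 49 − 24 = 25
  A = 36
  Q = 83 + 4·131 + 4·25 + 4·36 = 851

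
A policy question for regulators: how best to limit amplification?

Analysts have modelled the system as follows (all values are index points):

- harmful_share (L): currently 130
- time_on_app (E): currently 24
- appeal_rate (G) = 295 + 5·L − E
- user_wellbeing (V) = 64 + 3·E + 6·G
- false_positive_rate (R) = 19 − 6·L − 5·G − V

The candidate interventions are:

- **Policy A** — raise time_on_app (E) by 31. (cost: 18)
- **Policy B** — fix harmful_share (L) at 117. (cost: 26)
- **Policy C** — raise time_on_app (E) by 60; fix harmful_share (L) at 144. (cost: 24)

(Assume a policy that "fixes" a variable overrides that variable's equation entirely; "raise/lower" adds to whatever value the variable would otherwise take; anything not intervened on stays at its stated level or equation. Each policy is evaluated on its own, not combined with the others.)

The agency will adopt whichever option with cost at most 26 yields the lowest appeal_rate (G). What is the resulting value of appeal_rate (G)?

856

Policy A (E + 31):
  L = 130
  E = 24 + 31 = 55
  G = 295 + 5·130 − 55 = 890
Policy B (L := 117):
  L = 117
  E = 24
  G = 295 + 5·117 − 24 = 856
Policy C (E + 60, L := 144):
  L = 144
  E = 24 + 60 = 84
  G = 295 + 5·144 − 84 = 931
Comparing — Policy A: G=890, Policy B: G=856, Policy C: G=931. Lowest is 856 (Policy B).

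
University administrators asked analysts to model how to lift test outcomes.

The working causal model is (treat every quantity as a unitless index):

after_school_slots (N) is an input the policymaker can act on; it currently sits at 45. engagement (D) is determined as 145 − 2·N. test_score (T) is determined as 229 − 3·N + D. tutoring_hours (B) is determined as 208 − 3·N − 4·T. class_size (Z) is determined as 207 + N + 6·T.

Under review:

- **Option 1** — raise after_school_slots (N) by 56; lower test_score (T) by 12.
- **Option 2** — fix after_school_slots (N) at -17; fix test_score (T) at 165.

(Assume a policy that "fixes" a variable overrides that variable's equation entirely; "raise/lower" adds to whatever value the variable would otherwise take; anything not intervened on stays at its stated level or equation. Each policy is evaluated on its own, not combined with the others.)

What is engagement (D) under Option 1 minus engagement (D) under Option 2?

Option 1 (N + 56, T − 12):
  N = 45 + 56 = 101
  D = 145 − 2·101 = -57
Option 2 (N := -17, T := 165):
  N = -17
  D = 145 − 2·(-17) = 179
D: -57 − 179 = -236

-236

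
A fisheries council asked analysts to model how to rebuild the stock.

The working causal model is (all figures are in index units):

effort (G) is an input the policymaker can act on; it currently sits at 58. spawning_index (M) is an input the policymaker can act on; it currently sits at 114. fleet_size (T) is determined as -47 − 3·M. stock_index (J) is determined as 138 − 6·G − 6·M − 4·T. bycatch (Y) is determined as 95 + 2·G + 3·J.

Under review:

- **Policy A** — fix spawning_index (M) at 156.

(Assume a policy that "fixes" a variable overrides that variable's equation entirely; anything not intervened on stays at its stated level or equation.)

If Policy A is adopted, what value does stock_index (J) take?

Policy A (M := 156):
  G = 58
  M = 156
  T = -47 − 3·156 = -515
  J = 138 − 6·58 − 6·156 − 4·(-515) = 914

914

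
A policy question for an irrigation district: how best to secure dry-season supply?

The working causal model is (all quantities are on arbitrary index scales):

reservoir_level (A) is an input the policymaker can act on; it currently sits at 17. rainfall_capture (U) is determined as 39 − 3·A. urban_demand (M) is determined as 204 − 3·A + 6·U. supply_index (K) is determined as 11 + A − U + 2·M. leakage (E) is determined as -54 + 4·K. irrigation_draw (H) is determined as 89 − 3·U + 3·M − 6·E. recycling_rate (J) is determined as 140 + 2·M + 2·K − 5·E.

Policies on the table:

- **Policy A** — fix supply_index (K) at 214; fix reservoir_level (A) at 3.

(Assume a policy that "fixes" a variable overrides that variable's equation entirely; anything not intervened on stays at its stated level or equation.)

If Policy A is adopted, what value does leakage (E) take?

Policy A (K := 214, A := 3):
  A = 3
  U = 39 − 3·3 = 30
  M = 204 − 3·3 + 6·30 = 375
  K = 214
  E = -54 + 4·214 = 802

802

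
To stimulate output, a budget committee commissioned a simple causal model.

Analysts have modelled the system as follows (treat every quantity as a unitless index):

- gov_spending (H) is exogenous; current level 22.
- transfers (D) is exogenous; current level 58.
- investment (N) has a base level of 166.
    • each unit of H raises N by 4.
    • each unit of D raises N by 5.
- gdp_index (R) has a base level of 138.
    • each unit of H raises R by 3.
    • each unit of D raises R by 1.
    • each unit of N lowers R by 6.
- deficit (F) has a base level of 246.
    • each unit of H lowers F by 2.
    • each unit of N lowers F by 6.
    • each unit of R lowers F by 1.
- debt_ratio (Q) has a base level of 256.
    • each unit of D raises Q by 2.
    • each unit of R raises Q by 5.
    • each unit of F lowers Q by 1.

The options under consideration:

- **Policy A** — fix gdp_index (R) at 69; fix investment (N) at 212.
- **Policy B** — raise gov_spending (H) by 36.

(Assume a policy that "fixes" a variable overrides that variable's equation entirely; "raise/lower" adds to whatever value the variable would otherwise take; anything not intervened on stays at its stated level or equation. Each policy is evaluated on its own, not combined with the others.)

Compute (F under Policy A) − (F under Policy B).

-899

Policy A (R := 69, N := 212):
  H = 22
  D = 58
  N = 212
  R = 69
  F = 246 − 2·22 − 6·212 − 69 = -1139
Policy B (H + 36):
  H = 22 + 36 = 58
  D = 58
  N = 166 + 4·58 + 5·58 = 688
  R = 138 + 3·58 + 58 − 6·688 = -3758
  F = 246 − 2·58 − 6·688 − (-3758) = -240
F: -1139 − (-240) = -899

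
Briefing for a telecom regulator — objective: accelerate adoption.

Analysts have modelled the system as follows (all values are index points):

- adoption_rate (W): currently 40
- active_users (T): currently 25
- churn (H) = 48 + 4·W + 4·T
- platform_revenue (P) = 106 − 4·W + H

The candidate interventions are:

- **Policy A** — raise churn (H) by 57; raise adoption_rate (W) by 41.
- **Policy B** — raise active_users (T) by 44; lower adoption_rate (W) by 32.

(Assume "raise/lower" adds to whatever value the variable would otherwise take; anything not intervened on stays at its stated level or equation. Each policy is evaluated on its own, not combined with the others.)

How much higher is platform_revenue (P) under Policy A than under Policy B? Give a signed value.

-119

Policy A (H + 57, W + 41):
  W = 40 + 41 = 81
  T = 25
  H = 48 + 4·81 + 4·25 (+57 from intervention) = 529
  P = 106 − 4·81 + 529 = 311
Policy B (T + 44, W − 32):
  W = 40 − 32 = 8
  T = 25 + 44 = 69
  H = 48 + 4·8 + 4·69 = 356
  P = 106 − 4·8 + 356 = 430
P: 311 − 430 = -119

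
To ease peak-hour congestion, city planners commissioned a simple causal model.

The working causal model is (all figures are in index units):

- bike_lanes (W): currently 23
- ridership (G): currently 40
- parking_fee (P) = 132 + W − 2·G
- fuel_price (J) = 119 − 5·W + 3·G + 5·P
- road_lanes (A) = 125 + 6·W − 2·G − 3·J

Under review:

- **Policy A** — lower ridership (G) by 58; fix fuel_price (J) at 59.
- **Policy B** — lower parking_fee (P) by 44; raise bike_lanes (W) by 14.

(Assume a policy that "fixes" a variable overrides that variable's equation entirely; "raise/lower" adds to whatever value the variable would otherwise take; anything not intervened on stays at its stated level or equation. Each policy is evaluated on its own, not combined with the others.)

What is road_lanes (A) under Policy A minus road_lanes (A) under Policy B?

Policy A (G − 58, J := 59):
  W = 23
  G = 40 − 58 = -18
  P = 132 + 23 − 2·(-18) = 191
  J = 59
  A = 125 + 6·23 − 2·(-18) − 3·59 = 122
Policy B (P − 44, W + 14):
  W = 23 + 14 = 37
  G = 40
  P = 132 + 37 − 2·40 (−44 from intervention) = 45
  J = 119 − 5·37 + 3·40 + 5·45 = 279
  A = 125 + 6·37 − 2·40 − 3·279 = -570
A: 122 − (-570) = 692

692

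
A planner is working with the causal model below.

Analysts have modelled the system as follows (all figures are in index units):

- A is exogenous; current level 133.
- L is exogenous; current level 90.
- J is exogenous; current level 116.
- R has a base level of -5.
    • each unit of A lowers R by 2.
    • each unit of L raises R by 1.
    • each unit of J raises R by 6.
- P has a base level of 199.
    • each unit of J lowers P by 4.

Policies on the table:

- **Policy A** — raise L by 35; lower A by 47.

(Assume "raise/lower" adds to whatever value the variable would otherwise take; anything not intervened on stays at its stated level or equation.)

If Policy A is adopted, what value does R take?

Policy A (L + 35, A − 47):
  A = 133 − 47 = 86
  L = 90 + 35 = 125
  J = 116
  R = -5 − 2·86 + 125 + 6·116 = 644

644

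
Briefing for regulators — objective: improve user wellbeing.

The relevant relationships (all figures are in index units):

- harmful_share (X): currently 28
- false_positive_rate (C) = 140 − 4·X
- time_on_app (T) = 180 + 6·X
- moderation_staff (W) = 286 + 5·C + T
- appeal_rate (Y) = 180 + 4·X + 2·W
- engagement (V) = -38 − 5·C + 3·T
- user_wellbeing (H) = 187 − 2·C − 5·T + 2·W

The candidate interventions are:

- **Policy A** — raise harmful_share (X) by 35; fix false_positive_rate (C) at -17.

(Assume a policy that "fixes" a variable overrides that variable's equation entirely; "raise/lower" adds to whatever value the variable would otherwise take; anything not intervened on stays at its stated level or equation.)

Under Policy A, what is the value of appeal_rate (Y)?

Policy A (X + 35, C := -17):
  X = 28 + 35 = 63
  C = -17
  T = 180 + 6·63 = 558
  W = 286 + 5·(-17) + 558 = 759
  Y = 180 + 4·63 + 2·759 = 1950

1950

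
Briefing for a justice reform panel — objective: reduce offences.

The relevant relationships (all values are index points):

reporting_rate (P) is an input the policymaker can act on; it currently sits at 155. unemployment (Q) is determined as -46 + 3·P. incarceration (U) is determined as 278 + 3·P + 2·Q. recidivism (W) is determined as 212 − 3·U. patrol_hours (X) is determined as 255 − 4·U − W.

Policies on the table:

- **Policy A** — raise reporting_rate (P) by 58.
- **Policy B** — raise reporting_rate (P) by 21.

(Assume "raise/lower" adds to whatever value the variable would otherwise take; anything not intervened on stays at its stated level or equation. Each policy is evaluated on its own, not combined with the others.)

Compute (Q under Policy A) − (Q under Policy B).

111

Policy A (P + 58):
  P = 155 + 58 = 213
  Q = -46 + 3·213 = 593
Policy B (P + 21):
  P = 155 + 21 = 176
  Q = -46 + 3·176 = 482
Q: 593 − 482 = 111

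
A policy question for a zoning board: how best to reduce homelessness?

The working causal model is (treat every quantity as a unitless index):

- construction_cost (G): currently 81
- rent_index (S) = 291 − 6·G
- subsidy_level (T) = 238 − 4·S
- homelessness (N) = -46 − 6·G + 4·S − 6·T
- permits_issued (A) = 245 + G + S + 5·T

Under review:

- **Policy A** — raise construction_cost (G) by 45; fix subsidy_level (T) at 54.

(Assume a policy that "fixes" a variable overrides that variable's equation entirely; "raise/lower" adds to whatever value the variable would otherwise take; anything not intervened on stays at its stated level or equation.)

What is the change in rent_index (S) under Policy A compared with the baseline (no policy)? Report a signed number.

Baseline:
  G = 81
  S = 291 − 6·81 = -195
Policy A (G + 45, T := 54):
  G = 81 + 45 = 126
  S = 291 − 6·126 = -465
Change in S: -465 − (-195) = -270

-270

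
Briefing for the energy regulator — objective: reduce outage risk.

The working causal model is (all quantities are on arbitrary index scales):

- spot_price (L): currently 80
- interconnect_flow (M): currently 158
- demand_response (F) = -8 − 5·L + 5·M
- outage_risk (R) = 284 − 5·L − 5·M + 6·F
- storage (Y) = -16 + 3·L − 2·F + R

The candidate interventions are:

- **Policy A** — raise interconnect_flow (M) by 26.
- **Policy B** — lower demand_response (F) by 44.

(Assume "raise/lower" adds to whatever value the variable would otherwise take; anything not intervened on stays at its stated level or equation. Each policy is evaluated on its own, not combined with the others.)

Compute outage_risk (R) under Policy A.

2036

Policy A (M + 26):
  L = 80
  M = 158 + 26 = 184
  F = -8 − 5·80 + 5·184 = 512
  R = 284 − 5·80 − 5·184 + 6·512 = 2036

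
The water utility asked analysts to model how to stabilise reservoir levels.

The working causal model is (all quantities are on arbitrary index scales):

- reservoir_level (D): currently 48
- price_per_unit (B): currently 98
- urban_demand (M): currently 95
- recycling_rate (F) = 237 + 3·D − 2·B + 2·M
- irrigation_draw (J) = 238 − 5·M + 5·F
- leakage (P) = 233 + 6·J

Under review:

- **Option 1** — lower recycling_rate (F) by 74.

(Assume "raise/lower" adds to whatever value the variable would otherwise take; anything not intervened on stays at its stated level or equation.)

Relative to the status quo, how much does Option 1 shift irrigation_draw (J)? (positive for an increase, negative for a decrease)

-370

Baseline:
  D = 48
  B = 98
  M = 95
  F = 237 + 3·48 − 2·98 + 2·95 = 375
  J = 238 − 5·95 + 5·375 = 1638
Option 1 (F − 74):
  D = 48
  B = 98
  M = 95
  F = 237 + 3·48 − 2·98 + 2·95 (−74 from intervention) = 301
  J = 238 − 5·95 + 5·301 = 1268
Change in J: 1268 − 1638 = -370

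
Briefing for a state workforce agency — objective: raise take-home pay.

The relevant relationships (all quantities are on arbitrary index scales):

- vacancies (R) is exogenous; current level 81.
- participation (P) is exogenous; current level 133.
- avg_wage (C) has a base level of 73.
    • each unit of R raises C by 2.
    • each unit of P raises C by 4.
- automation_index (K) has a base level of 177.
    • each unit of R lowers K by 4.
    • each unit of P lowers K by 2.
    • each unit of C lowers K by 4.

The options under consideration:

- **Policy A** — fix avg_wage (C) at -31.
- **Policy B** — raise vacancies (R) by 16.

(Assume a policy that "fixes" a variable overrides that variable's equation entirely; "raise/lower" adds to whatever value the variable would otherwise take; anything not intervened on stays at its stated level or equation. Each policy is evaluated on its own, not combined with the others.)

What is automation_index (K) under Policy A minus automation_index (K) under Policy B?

3384

Policy A (C := -31):
  R = 81
  P = 133
  C = -31
  K = 177 − 4·81 − 2·133 − 4·(-31) = -289
Policy B (R + 16):
  R = 81 + 16 = 97
  P = 133
  C = 73 + 2·97 + 4·133 = 799
  K = 177 − 4·97 − 2·133 − 4·799 = -3673
K: -289 − (-3673) = 3384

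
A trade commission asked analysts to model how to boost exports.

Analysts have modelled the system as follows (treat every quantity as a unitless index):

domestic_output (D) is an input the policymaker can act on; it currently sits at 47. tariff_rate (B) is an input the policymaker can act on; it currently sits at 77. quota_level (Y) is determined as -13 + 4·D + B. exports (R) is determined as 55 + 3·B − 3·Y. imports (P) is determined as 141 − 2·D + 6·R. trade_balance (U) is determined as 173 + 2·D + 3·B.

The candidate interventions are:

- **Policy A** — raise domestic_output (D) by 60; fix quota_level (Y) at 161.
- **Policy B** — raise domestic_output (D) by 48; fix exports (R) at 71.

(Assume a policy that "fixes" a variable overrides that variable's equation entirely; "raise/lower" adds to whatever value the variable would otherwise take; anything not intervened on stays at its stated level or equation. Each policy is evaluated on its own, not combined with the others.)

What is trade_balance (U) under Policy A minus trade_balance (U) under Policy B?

Policy A (D + 60, Y := 161):
  D = 47 + 60 = 107
  B = 77
  U = 173 + 2·107 + 3·77 = 618
Policy B (D + 48, R := 71):
  D = 47 + 48 = 95
  B = 77
  U = 173 + 2·95 + 3·77 = 594
U: 618 − 594 = 24

24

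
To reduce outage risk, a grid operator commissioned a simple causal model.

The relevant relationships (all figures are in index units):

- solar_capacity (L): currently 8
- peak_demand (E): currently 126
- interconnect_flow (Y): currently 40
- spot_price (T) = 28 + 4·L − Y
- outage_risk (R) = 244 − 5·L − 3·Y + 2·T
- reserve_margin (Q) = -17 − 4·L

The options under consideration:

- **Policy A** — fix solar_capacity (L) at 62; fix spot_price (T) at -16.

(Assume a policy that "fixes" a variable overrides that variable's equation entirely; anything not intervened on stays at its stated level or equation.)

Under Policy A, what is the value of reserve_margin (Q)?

Policy A (L := 62, T := -16):
  L = 62
  Q = -17 − 4·62 = -265

-265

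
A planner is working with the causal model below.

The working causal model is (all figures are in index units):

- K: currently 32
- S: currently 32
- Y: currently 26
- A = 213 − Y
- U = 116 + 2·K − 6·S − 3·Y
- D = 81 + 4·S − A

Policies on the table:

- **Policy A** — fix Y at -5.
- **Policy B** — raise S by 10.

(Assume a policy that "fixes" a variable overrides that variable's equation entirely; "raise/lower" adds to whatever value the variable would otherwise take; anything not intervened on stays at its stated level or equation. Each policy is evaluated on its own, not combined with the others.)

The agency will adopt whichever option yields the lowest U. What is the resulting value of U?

Policy A (Y := -5):
  K = 32
  S = 32
  Y = -5
  U = 116 + 2·32 − 6·32 − 3·(-5) = 3
Policy B (S + 10):
  K = 32
  S = 32 + 10 = 42
  Y = 26
  U = 116 + 2·32 − 6·42 − 3·26 = -150
Comparing — Policy A: U=3, Policy B: U=-150. Lowest is -150 (Policy B).

-150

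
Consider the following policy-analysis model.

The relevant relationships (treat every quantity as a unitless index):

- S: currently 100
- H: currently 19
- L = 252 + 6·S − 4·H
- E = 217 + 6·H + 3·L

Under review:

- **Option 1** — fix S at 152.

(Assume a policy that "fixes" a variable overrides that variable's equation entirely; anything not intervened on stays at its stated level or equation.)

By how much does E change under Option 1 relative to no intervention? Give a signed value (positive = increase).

936

Baseline:
  S = 100
  H = 19
  L = 252 + 6·100 − 4·19 = 776
  E = 217 + 6·19 + 3·776 = 2659
Option 1 (S := 152):
  S = 152
  H = 19
  L = 252 + 6·152 − 4·19 = 1088
  E = 217 + 6·19 + 3·1088 = 3595
Change in E: 3595 − 2659 = 936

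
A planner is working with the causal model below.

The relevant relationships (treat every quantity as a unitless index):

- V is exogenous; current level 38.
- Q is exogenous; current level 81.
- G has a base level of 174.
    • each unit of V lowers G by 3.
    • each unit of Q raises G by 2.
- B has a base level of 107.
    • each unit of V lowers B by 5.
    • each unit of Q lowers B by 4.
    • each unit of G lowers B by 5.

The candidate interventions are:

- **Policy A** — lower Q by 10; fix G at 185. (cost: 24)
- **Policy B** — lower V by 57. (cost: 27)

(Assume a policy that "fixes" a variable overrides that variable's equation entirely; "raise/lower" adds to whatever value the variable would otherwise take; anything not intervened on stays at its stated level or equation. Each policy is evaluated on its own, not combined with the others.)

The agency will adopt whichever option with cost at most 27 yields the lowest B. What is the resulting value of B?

Policy A (Q − 10, G := 185):
  V = 38
  Q = 81 − 10 = 71
  G = 185
  B = 107 − 5·38 − 4·71 − 5·185 = -1292
Policy B (V − 57):
  V = 38 − 57 = -19
  Q = 81
  G = 174 − 3·(-19) + 2·81 = 393
  B = 107 − 5·(-19) − 4·81 − 5·393 = -2087
Comparing — Policy A: B=-1292, Policy B: B=-2087. Lowest is -2087 (Policy B).

-2087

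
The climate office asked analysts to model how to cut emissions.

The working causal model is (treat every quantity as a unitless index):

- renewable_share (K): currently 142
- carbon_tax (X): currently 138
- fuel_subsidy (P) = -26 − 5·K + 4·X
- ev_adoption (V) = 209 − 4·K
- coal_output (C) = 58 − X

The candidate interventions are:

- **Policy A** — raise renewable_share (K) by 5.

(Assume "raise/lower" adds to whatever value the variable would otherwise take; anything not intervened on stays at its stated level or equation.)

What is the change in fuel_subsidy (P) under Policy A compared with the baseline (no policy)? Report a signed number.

-25

Baseline:
  K = 142
  X = 138
  P = -26 − 5·142 + 4·138 = -184
Policy A (K + 5):
  K = 142 + 5 = 147
  X = 138
  P = -26 − 5·147 + 4·138 = -209
Change in P: -209 − (-184) = -25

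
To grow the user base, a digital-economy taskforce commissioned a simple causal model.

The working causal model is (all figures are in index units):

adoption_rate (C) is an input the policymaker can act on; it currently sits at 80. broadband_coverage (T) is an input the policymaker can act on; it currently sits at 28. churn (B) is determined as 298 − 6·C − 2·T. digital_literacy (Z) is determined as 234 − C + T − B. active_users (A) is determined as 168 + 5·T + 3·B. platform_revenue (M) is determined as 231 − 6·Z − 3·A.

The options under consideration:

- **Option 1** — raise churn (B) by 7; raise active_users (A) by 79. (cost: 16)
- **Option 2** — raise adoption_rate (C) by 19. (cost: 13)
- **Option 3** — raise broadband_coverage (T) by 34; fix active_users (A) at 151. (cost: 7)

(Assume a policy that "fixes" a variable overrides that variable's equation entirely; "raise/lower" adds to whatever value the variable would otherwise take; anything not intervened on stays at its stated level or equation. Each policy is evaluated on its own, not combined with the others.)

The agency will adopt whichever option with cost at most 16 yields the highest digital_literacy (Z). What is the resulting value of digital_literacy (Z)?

522

Option 1 (B + 7, A + 79):
  C = 80
  T = 28
  B = 298 − 6·80 − 2·28 (+7 from intervention) = -231
  Z = 234 − 80 + 28 − (-231) = 413
Option 2 (C + 19):
  C = 80 + 19 = 99
  T = 28
  B = 298 − 6·99 − 2·28 = -352
  Z = 234 − 99 + 28 − (-352) = 515
Option 3 (T + 34, A := 151):
  C = 80
  T = 28 + 34 = 62
  B = 298 − 6·80 − 2·62 = -306
  Z = 234 − 80 + 62 − (-306) = 522
Comparing — Option 1: Z=413, Option 2: Z=515, Option 3: Z=522. Highest is 522 (Option 3).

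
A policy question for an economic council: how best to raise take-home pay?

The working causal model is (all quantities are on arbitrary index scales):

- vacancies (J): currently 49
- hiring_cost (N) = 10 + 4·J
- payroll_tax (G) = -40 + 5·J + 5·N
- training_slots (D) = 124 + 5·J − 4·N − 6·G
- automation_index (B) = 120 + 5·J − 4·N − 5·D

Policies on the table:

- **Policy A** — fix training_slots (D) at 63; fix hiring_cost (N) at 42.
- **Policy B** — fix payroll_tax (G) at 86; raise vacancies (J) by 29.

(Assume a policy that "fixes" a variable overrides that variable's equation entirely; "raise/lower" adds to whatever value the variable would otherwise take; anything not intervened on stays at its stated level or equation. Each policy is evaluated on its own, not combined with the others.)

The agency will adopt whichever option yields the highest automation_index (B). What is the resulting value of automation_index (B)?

5672

Policy A (D := 63, N := 42):
  J = 49
  N = 42
  G = -40 + 5·49 + 5·42 = 415
  D = 63
  B = 120 + 5·49 − 4·42 − 5·63 = -118
Policy B (G := 86, J + 29):
  J = 49 + 29 = 78
  N = 10 + 4·78 = 322
  G = 86
  D = 124 + 5·78 − 4·322 − 6·86 = -1290
  B = 120 + 5·78 − 4·322 − 5·(-1290) = 5672
Comparing — Policy A: B=-118, Policy B: B=5672. Highest is 5672 (Policy B).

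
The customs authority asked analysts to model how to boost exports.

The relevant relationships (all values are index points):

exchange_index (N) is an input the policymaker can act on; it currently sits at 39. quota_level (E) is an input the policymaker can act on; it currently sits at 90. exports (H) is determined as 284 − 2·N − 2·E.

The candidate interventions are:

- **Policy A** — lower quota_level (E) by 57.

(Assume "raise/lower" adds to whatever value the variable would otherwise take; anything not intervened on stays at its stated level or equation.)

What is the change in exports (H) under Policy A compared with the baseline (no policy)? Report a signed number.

Baseline:
  N = 39
  E = 90
  H = 284 − 2·39 − 2·90 = 26
Policy A (E − 57):
  N = 39
  E = 90 − 57 = 33
  H = 284 − 2·39 − 2·33 = 140
Change in H: 140 − 26 = 114

114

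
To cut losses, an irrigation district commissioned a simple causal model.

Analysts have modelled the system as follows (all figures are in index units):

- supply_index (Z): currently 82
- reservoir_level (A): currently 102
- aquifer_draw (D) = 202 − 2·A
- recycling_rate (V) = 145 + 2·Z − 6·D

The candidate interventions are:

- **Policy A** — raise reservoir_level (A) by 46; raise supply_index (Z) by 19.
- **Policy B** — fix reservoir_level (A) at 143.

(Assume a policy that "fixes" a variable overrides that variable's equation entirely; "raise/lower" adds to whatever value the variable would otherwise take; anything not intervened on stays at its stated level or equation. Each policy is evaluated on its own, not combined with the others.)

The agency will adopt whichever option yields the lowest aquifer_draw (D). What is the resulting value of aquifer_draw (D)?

-94

Policy A (A + 46, Z + 19):
  A = 102 + 46 = 148
  D = 202 − 2·148 = -94
Policy B (A := 143):
  A = 143
  D = 202 − 2·143 = -84
Comparing — Policy A: D=-94, Policy B: D=-84. Lowest is -94 (Policy A).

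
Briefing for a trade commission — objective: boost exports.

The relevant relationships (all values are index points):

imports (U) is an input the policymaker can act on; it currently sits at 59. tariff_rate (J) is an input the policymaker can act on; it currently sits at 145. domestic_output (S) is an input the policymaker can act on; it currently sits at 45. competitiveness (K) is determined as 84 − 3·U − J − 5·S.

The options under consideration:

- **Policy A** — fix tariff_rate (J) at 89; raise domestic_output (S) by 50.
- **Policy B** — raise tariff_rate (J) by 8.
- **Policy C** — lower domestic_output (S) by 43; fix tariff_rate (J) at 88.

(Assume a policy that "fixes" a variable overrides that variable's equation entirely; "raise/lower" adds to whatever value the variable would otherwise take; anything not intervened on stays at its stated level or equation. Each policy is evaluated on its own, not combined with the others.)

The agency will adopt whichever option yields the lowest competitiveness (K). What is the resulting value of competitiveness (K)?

Policy A (J := 89, S + 50):
  U = 59
  J = 89
  S = 45 + 50 = 95
  K = 84 − 3·59 − 89 − 5·95 = -657
Policy B (J + 8):
  U = 59
  J = 145 + 8 = 153
  S = 45
  K = 84 − 3·59 − 153 − 5·45 = -471
Policy C (S − 43, J := 88):
  U = 59
  J = 88
  S = 45 − 43 = 2
  K = 84 − 3·59 − 88 − 5·2 = -191
Comparing — Policy A: K=-657, Policy B: K=-471, Policy C: K=-191. Lowest is -657 (Policy A).

-657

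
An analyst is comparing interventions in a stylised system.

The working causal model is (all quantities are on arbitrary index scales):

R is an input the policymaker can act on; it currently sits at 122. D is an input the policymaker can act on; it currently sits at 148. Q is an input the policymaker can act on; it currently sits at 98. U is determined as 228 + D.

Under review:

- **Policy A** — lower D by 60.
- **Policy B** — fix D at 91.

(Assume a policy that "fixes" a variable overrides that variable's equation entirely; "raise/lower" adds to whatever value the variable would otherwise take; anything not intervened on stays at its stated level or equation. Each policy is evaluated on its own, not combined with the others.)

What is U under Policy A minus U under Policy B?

Policy A (D − 60):
  D = 148 − 60 = 88
  U = 228 + 88 = 316
Policy B (D := 91):
  D = 91
  U = 228 + 91 = 319
U: 316 − 319 = -3

-3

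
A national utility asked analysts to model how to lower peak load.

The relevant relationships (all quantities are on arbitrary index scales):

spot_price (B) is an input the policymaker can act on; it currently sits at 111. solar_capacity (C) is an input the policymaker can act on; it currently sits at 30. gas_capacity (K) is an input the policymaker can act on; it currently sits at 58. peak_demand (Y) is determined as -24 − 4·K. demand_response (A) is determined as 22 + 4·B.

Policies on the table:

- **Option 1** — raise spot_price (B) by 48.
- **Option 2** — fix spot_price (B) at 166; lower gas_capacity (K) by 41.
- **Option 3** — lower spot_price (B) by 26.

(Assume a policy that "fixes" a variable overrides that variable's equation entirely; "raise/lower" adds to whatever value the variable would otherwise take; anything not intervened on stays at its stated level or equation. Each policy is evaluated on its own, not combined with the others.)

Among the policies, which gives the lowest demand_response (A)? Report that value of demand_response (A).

Option 1 (B + 48):
  B = 111 + 48 = 159
  A = 22 + 4·159 = 658
Option 2 (B := 166, K − 41):
  B = 166
  A = 22 + 4·166 = 686
Option 3 (B − 26):
  B = 111 − 26 = 85
  A = 22 + 4·85 = 362
Comparing — Option 1: A=658, Option 2: A=686, Option 3: A=362. Lowest is 362 (Option 3).

362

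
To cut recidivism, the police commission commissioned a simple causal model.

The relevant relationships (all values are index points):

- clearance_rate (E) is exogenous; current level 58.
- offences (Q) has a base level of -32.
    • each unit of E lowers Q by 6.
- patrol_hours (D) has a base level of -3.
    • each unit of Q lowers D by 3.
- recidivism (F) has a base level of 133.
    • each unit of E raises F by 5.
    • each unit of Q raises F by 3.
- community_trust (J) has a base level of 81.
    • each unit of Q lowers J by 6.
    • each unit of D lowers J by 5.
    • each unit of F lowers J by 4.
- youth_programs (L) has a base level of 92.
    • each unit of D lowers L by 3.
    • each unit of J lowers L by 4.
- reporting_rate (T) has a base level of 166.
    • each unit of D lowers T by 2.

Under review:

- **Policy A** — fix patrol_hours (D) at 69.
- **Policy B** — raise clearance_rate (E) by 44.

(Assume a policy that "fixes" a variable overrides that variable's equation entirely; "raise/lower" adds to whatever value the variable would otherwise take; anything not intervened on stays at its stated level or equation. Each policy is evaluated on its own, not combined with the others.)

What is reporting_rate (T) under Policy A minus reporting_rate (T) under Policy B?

Policy A (D := 69):
  E = 58
  Q = -32 − 6·58 = -380
  D = 69
  T = 166 − 2·69 = 28
Policy B (E + 44):
  E = 58 + 44 = 102
  Q = -32 − 6·102 = -644
  D = -3 − 3·(-644) = 1929
  T = 166 − 2·1929 = -3692
T: 28 − (-3692) = 3720

3720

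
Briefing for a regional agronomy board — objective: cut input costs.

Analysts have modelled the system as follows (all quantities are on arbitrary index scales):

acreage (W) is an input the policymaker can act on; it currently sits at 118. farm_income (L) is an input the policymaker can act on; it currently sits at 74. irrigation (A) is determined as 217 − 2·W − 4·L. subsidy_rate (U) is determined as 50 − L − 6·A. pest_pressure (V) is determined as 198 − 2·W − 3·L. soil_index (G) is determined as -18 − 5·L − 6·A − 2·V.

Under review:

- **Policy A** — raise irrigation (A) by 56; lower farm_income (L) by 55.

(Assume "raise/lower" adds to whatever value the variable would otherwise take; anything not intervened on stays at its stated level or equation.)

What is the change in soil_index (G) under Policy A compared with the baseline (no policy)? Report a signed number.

-1711

Baseline:
  W = 118
  L = 74
  A = 217 − 2·118 − 4·74 = -315
  V = 198 − 2·118 − 3·74 = -260
  G = -18 − 5·74 − 6·(-315) − 2·(-260) = 2022
Policy A (A + 56, L − 55):
  W = 118
  L = 74 − 55 = 19
  A = 217 − 2·118 − 4·19 (+56 from intervention) = -39
  V = 198 − 2·118 − 3·19 = -95
  G = -18 − 5·19 − 6·(-39) − 2·(-95) = 311
Change in G: 311 − 2022 = -1711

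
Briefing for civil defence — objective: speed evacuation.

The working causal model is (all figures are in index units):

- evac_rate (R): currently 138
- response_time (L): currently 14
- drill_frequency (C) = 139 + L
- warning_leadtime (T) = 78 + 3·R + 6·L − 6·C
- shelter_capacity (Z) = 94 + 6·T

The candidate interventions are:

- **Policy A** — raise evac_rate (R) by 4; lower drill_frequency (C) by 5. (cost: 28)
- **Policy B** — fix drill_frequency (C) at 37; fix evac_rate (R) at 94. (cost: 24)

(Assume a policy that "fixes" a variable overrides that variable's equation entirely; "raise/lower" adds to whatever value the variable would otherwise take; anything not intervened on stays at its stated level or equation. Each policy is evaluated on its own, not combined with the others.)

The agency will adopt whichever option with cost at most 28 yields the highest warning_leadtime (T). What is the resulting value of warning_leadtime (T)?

222

Policy A (R + 4, C − 5):
  R = 138 + 4 = 142
  L = 14
  C = 139 + 14 (−5 from intervention) = 148
  T = 78 + 3·142 + 6·14 − 6·148 = -300
Policy B (C := 37, R := 94):
  R = 94
  L = 14
  C = 37
  T = 78 + 3·94 + 6·14 − 6·37 = 222
Comparing — Policy A: T=-300, Policy B: T=222. Highest is 222 (Policy B).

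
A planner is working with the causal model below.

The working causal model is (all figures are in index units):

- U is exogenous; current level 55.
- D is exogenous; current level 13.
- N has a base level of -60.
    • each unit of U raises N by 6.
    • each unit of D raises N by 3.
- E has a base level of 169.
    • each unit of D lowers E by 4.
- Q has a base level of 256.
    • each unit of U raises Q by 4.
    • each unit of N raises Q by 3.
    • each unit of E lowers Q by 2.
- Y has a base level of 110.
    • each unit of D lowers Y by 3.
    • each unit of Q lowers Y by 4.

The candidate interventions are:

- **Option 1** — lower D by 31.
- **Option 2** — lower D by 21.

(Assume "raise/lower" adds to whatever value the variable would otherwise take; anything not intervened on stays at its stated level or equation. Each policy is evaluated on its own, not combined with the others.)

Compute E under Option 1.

Option 1 (D − 31):
  D = 13 − 31 = -18
  E = 169 − 4·(-18) = 241

241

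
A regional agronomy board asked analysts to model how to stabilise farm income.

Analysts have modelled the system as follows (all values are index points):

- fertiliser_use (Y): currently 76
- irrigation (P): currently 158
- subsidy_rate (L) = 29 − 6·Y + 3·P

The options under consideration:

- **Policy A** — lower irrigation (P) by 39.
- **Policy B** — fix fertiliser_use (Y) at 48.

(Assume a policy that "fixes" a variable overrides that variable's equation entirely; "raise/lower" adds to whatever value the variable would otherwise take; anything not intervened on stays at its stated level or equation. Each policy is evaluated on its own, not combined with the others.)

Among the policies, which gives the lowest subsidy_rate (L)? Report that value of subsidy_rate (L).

Policy A (P − 39):
  Y = 76
  P = 158 − 39 = 119
  L = 29 − 6·76 + 3·119 = -70
Policy B (Y := 48):
  Y = 48
  P = 158
  L = 29 − 6·48 + 3·158 = 215
Comparing — Policy A: L=-70, Policy B: L=215. Lowest is -70 (Policy A).

-70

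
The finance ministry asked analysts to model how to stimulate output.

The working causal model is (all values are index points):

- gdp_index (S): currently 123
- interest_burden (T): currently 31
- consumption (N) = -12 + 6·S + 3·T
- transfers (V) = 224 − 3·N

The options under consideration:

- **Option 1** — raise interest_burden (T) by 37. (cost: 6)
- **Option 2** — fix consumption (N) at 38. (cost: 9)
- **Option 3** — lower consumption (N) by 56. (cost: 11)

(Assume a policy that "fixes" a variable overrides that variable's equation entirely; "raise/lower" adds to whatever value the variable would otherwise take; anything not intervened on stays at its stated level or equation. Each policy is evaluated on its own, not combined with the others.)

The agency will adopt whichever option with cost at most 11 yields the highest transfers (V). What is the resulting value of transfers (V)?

110

Option 1 (T + 37):
  S = 123
  T = 31 + 37 = 68
  N = -12 + 6·123 + 3·68 = 930
  V = 224 − 3·930 = -2566
Option 2 (N := 38):
  S = 123
  T = 31
  N = 38
  V = 224 − 3·38 = 110
Option 3 (N − 56):
  S = 123
  T = 31
  N = -12 + 6·123 + 3·31 (−56 from intervention) = 763
  V = 224 − 3·763 = -2065
Comparing — Option 1: V=-2566, Option 2: V=110, Option 3: V=-2065. Highest is 110 (Option 2).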